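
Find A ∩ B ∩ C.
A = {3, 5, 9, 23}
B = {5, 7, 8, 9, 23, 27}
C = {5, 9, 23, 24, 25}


A ∩ B = {5, 9, 23}
(A ∩ B) ∩ C = {5, 9, 23}

A ∩ B ∩ C = {5, 9, 23}


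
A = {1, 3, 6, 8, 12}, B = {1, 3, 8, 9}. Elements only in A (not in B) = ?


A = {1, 3, 6, 8, 12}
B = {1, 3, 8, 9}
Region: only in A (not in B)
Elements: {6, 12}

Elements only in A (not in B): {6, 12}


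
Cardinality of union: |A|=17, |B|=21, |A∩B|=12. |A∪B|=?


|A ∪ B| = |A| + |B| - |A ∩ B|
= 17 + 21 - 12
= 26

|A ∪ B| = 26


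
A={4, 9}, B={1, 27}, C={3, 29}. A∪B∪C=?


A ∪ B = {1, 4, 9, 27}
(A ∪ B) ∪ C = {1, 3, 4, 9, 27, 29}

A ∪ B ∪ C = {1, 3, 4, 9, 27, 29}


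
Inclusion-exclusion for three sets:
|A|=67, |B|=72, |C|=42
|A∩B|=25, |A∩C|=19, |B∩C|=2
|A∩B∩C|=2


|A∪B∪C| = |A|+|B|+|C| - |A∩B|-|A∩C|-|B∩C| + |A∩B∩C|
= 67+72+42 - 25-19-2 + 2
= 181 - 46 + 2
= 137

|A ∪ B ∪ C| = 137


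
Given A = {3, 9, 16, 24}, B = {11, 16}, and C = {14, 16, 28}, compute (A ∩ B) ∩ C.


A ∩ B = {16}
(A ∩ B) ∩ C = {16}

A ∩ B ∩ C = {16}


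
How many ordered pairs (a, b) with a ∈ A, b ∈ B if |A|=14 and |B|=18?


|A × B| = |A| × |B|
= 14 × 18
= 252

|A × B| = 252


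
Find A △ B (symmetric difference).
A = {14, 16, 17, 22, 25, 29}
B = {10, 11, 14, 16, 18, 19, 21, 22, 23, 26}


A △ B = (A \ B) ∪ (B \ A) = elements in exactly one of A or B
A \ B = {17, 25, 29}
B \ A = {10, 11, 18, 19, 21, 23, 26}
A △ B = {10, 11, 17, 18, 19, 21, 23, 25, 26, 29}

A △ B = {10, 11, 17, 18, 19, 21, 23, 25, 26, 29}


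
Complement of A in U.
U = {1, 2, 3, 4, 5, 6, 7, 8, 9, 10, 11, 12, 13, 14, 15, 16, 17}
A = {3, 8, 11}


Aᶜ = U \ A = elements in U but not in A
U = {1, 2, 3, 4, 5, 6, 7, 8, 9, 10, 11, 12, 13, 14, 15, 16, 17}
A = {3, 8, 11}
Aᶜ = {1, 2, 4, 5, 6, 7, 9, 10, 12, 13, 14, 15, 16, 17}

Aᶜ = {1, 2, 4, 5, 6, 7, 9, 10, 12, 13, 14, 15, 16, 17}


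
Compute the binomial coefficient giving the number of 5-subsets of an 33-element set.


C(n,k) = n! / (k!(n-k)!)
C(33,5) = 33! / (5!28!)
= 237336

C(33,5) = 237336


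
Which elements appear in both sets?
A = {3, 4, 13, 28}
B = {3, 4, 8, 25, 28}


A ∩ B = elements in both A and B
A = {3, 4, 13, 28}
B = {3, 4, 8, 25, 28}
A ∩ B = {3, 4, 28}

A ∩ B = {3, 4, 28}


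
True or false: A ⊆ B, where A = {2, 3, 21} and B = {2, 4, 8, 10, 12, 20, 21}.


A ⊆ B means every element of A is in B.
Elements in A not in B: {3}
So A ⊄ B.

No, A ⊄ B


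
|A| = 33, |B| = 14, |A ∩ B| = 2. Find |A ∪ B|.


|A ∪ B| = |A| + |B| - |A ∩ B|
= 33 + 14 - 2
= 45

|A ∪ B| = 45


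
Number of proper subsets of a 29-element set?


Total subsets = 2^n = 2^29 = 536870912
Proper subsets exclude the set itself: 2^n - 1
= 536870912 - 1
= 536870911

Number of proper subsets = 536870911


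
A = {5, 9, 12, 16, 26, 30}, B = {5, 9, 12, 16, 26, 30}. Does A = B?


Two sets are equal iff they have exactly the same elements.
A = {5, 9, 12, 16, 26, 30}
B = {5, 9, 12, 16, 26, 30}
Same elements → A = B

Yes, A = B


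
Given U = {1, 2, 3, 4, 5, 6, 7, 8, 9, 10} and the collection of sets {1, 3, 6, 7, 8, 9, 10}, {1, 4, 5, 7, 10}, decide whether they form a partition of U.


A partition requires: (1) non-empty parts, (2) pairwise disjoint, (3) union = U
Parts: {1, 3, 6, 7, 8, 9, 10}, {1, 4, 5, 7, 10}
Union of parts: {1, 3, 4, 5, 6, 7, 8, 9, 10}
U = {1, 2, 3, 4, 5, 6, 7, 8, 9, 10}
All non-empty? True
Pairwise disjoint? False
Covers U? False

No, not a valid partition


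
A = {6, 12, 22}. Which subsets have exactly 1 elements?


|A| = 3, so A has C(3,1) = 3 subsets of size 1.
Enumerate by choosing 1 elements from A at a time:
{6}, {12}, {22}

1-element subsets (3 total): {6}, {12}, {22}


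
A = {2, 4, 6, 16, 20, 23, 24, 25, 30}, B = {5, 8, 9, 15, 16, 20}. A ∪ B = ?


A ∪ B = all elements in A or B (or both)
A = {2, 4, 6, 16, 20, 23, 24, 25, 30}
B = {5, 8, 9, 15, 16, 20}
A ∪ B = {2, 4, 5, 6, 8, 9, 15, 16, 20, 23, 24, 25, 30}

A ∪ B = {2, 4, 5, 6, 8, 9, 15, 16, 20, 23, 24, 25, 30}


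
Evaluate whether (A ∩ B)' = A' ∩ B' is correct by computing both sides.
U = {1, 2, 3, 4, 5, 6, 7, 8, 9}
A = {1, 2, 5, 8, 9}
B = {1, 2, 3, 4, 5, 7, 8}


LHS: A ∩ B = {1, 2, 5, 8}
(A ∩ B)' = U \ (A ∩ B) = {3, 4, 6, 7, 9}
A' = {3, 4, 6, 7}, B' = {6, 9}
Claimed RHS: A' ∩ B' = {6}
Identity is INVALID: LHS = {3, 4, 6, 7, 9} but the RHS claimed here equals {6}. The correct form is (A ∩ B)' = A' ∪ B'.

Identity is invalid: (A ∩ B)' = {3, 4, 6, 7, 9} but A' ∩ B' = {6}. The correct De Morgan law is (A ∩ B)' = A' ∪ B'.


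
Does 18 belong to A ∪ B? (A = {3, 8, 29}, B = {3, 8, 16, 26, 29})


A = {3, 8, 29}, B = {3, 8, 16, 26, 29}
A ∪ B = all elements in A or B
A ∪ B = {3, 8, 16, 26, 29}
Checking if 18 ∈ A ∪ B
18 is not in A ∪ B → False

18 ∉ A ∪ B


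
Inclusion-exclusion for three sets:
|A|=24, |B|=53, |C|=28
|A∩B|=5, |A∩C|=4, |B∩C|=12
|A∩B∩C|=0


|A∪B∪C| = |A|+|B|+|C| - |A∩B|-|A∩C|-|B∩C| + |A∩B∩C|
= 24+53+28 - 5-4-12 + 0
= 105 - 21 + 0
= 84

|A ∪ B ∪ C| = 84


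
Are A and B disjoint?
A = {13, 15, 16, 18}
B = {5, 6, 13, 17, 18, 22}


Disjoint means A ∩ B = ∅.
A ∩ B = {13, 18}
A ∩ B ≠ ∅, so A and B are NOT disjoint.

No, A and B are not disjoint (A ∩ B = {13, 18})


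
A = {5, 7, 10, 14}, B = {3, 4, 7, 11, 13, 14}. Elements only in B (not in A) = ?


A = {5, 7, 10, 14}
B = {3, 4, 7, 11, 13, 14}
Region: only in B (not in A)
Elements: {3, 4, 11, 13}

Elements only in B (not in A): {3, 4, 11, 13}


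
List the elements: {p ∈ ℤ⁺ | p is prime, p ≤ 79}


Checking each candidate:
Condition: primes ≤ 79
Result = {2, 3, 5, 7, 11, 13, 17, 19, 23, 29, 31, 37, 41, 43, 47, 53, 59, 61, 67, 71, 73, 79}

{2, 3, 5, 7, 11, 13, 17, 19, 23, 29, 31, 37, 41, 43, 47, 53, 59, 61, 67, 71, 73, 79}


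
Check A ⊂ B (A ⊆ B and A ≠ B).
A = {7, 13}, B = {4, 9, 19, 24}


A ⊂ B requires: A ⊆ B AND A ≠ B.
A ⊆ B? No
A ⊄ B, so A is not a proper subset.

No, A is not a proper subset of B


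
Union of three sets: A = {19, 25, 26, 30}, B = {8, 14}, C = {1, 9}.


A ∪ B = {8, 14, 19, 25, 26, 30}
(A ∪ B) ∪ C = {1, 8, 9, 14, 19, 25, 26, 30}

A ∪ B ∪ C = {1, 8, 9, 14, 19, 25, 26, 30}


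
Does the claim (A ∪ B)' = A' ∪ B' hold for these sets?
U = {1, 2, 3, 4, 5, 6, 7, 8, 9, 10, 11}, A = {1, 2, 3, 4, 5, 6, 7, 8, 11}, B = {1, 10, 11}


LHS: A ∪ B = {1, 2, 3, 4, 5, 6, 7, 8, 10, 11}
(A ∪ B)' = U \ (A ∪ B) = {9}
A' = {9, 10}, B' = {2, 3, 4, 5, 6, 7, 8, 9}
Claimed RHS: A' ∪ B' = {2, 3, 4, 5, 6, 7, 8, 9, 10}
Identity is INVALID: LHS = {9} but the RHS claimed here equals {2, 3, 4, 5, 6, 7, 8, 9, 10}. The correct form is (A ∪ B)' = A' ∩ B'.

Identity is invalid: (A ∪ B)' = {9} but A' ∪ B' = {2, 3, 4, 5, 6, 7, 8, 9, 10}. The correct De Morgan law is (A ∪ B)' = A' ∩ B'.


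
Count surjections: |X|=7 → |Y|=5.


n = |X| = 7, k = |Y| = 5. Surjections via inclusion-exclusion:
S(n,k) = Σ(-1)^i × C(k,i) × (k-i)^n, i=0 to k
i=0: (-1)^0×C(5,0)×5^7 = 78125
i=1: (-1)^1×C(5,1)×4^7 = -81920
i=2: (-1)^2×C(5,2)×3^7 = 21870
i=3: (-1)^3×C(5,3)×2^7 = -1280
i=4: (-1)^4×C(5,4)×1^7 = 5
i=5: (-1)^5×C(5,5)×0^7 = 0
Total = 16800

Number of surjections = 16800


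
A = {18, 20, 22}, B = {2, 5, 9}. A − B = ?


A \ B = elements in A but not in B
A = {18, 20, 22}
B = {2, 5, 9}
Remove from A any elements in B
A \ B = {18, 20, 22}

A \ B = {18, 20, 22}


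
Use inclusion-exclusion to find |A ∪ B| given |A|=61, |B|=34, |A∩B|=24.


|A ∪ B| = |A| + |B| - |A ∩ B|
= 61 + 34 - 24
= 71

|A ∪ B| = 71


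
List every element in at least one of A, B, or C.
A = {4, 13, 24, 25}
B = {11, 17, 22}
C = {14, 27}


A ∪ B = {4, 11, 13, 17, 22, 24, 25}
(A ∪ B) ∪ C = {4, 11, 13, 14, 17, 22, 24, 25, 27}

A ∪ B ∪ C = {4, 11, 13, 14, 17, 22, 24, 25, 27}


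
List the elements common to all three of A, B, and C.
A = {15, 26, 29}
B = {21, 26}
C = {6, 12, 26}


A ∩ B = {26}
(A ∩ B) ∩ C = {26}

A ∩ B ∩ C = {26}


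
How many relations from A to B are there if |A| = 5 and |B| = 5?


A relation from A to B is any subset of A × B.
|A × B| = 5 × 5 = 25
# relations = 2^|A × B| = 2^25 = 33554432

Number of relations = 33554432


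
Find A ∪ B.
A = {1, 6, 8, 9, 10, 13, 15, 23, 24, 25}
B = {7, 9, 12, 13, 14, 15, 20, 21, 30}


A ∪ B = all elements in A or B (or both)
A = {1, 6, 8, 9, 10, 13, 15, 23, 24, 25}
B = {7, 9, 12, 13, 14, 15, 20, 21, 30}
A ∪ B = {1, 6, 7, 8, 9, 10, 12, 13, 14, 15, 20, 21, 23, 24, 25, 30}

A ∪ B = {1, 6, 7, 8, 9, 10, 12, 13, 14, 15, 20, 21, 23, 24, 25, 30}


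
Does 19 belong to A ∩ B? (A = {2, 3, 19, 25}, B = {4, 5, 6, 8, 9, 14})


A = {2, 3, 19, 25}, B = {4, 5, 6, 8, 9, 14}
A ∩ B = elements in both A and B
A ∩ B = ∅
Checking if 19 ∈ A ∩ B
19 is not in A ∩ B → False

19 ∉ A ∩ B


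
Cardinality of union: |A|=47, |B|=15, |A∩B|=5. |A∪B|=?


|A ∪ B| = |A| + |B| - |A ∩ B|
= 47 + 15 - 5
= 57

|A ∪ B| = 57


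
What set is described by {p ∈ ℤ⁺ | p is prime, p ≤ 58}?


Checking each candidate:
Condition: primes ≤ 58
Result = {2, 3, 5, 7, 11, 13, 17, 19, 23, 29, 31, 37, 41, 43, 47, 53}

{2, 3, 5, 7, 11, 13, 17, 19, 23, 29, 31, 37, 41, 43, 47, 53}


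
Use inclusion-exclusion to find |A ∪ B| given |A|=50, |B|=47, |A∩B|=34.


|A ∪ B| = |A| + |B| - |A ∩ B|
= 50 + 47 - 34
= 63

|A ∪ B| = 63


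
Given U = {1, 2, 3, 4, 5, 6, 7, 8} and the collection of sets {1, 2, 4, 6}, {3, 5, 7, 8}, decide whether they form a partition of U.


A partition requires: (1) non-empty parts, (2) pairwise disjoint, (3) union = U
Parts: {1, 2, 4, 6}, {3, 5, 7, 8}
Union of parts: {1, 2, 3, 4, 5, 6, 7, 8}
U = {1, 2, 3, 4, 5, 6, 7, 8}
All non-empty? True
Pairwise disjoint? True
Covers U? True

Yes, valid partition


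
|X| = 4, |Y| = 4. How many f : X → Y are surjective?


n = |X| = 4, k = |Y| = 4. Surjections via inclusion-exclusion:
S(n,k) = Σ(-1)^i × C(k,i) × (k-i)^n, i=0 to k
i=0: (-1)^0×C(4,0)×4^4 = 256
i=1: (-1)^1×C(4,1)×3^4 = -324
i=2: (-1)^2×C(4,2)×2^4 = 96
i=3: (-1)^3×C(4,3)×1^4 = -4
i=4: (-1)^4×C(4,4)×0^4 = 0
Total = 24

Number of surjections = 24


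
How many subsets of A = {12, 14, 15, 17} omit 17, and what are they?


A subset of A that omits 17 is a subset of A \ {17}, so there are 2^(n-1) = 2^3 = 8 of them.
Subsets excluding 17: ∅, {12}, {14}, {15}, {12, 14}, {12, 15}, {14, 15}, {12, 14, 15}

Subsets excluding 17 (8 total): ∅, {12}, {14}, {15}, {12, 14}, {12, 15}, {14, 15}, {12, 14, 15}


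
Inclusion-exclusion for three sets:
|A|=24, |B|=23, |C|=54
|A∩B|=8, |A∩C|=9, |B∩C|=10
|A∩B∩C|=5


|A∪B∪C| = |A|+|B|+|C| - |A∩B|-|A∩C|-|B∩C| + |A∩B∩C|
= 24+23+54 - 8-9-10 + 5
= 101 - 27 + 5
= 79

|A ∪ B ∪ C| = 79


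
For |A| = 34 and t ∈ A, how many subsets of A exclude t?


Subsets of A avoiding t are subsets of A \ {t}, which has 33 elements.
Count = 2^(n-1) = 2^33
= 8589934592

Number of subsets avoiding t = 8589934592


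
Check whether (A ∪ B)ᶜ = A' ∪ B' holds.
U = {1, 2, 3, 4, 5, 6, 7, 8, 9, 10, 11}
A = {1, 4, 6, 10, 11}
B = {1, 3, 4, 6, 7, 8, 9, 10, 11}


LHS: A ∪ B = {1, 3, 4, 6, 7, 8, 9, 10, 11}
(A ∪ B)' = U \ (A ∪ B) = {2, 5}
A' = {2, 3, 5, 7, 8, 9}, B' = {2, 5}
Claimed RHS: A' ∪ B' = {2, 3, 5, 7, 8, 9}
Identity is INVALID: LHS = {2, 5} but the RHS claimed here equals {2, 3, 5, 7, 8, 9}. The correct form is (A ∪ B)' = A' ∩ B'.

Identity is invalid: (A ∪ B)' = {2, 5} but A' ∪ B' = {2, 3, 5, 7, 8, 9}. The correct De Morgan law is (A ∪ B)' = A' ∩ B'.


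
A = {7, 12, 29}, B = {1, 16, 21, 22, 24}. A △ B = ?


A △ B = (A \ B) ∪ (B \ A) = elements in exactly one of A or B
A \ B = {7, 12, 29}
B \ A = {1, 16, 21, 22, 24}
A △ B = {1, 7, 12, 16, 21, 22, 24, 29}

A △ B = {1, 7, 12, 16, 21, 22, 24, 29}


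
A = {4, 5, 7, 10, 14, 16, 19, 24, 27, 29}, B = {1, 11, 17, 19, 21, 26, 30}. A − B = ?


A \ B = elements in A but not in B
A = {4, 5, 7, 10, 14, 16, 19, 24, 27, 29}
B = {1, 11, 17, 19, 21, 26, 30}
Remove from A any elements in B
A \ B = {4, 5, 7, 10, 14, 16, 24, 27, 29}

A \ B = {4, 5, 7, 10, 14, 16, 24, 27, 29}


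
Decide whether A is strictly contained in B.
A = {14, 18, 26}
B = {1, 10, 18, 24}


A ⊂ B requires: A ⊆ B AND A ≠ B.
A ⊆ B? No
A ⊄ B, so A is not a proper subset.

No, A is not a proper subset of B


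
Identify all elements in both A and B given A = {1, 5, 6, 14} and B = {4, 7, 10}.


A = {1, 5, 6, 14}
B = {4, 7, 10}
Region: in both A and B
Elements: ∅

Elements in both A and B: ∅


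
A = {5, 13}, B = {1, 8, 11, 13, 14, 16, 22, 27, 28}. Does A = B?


Two sets are equal iff they have exactly the same elements.
A = {5, 13}
B = {1, 8, 11, 13, 14, 16, 22, 27, 28}
Differences: {1, 5, 8, 11, 14, 16, 22, 27, 28}
A ≠ B

No, A ≠ B


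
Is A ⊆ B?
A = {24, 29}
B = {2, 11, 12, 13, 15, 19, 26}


A ⊆ B means every element of A is in B.
Elements in A not in B: {24, 29}
So A ⊄ B.

No, A ⊄ B


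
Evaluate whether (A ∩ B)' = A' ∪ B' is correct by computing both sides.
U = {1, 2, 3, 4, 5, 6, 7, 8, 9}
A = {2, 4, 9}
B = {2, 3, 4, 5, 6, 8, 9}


LHS: A ∩ B = {2, 4, 9}
(A ∩ B)' = U \ (A ∩ B) = {1, 3, 5, 6, 7, 8}
A' = {1, 3, 5, 6, 7, 8}, B' = {1, 7}
Claimed RHS: A' ∪ B' = {1, 3, 5, 6, 7, 8}
Identity is VALID: LHS = RHS = {1, 3, 5, 6, 7, 8} ✓

Identity is valid. (A ∩ B)' = A' ∪ B' = {1, 3, 5, 6, 7, 8}


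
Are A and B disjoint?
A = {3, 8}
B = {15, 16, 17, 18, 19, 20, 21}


Disjoint means A ∩ B = ∅.
A ∩ B = ∅
A ∩ B = ∅, so A and B are disjoint.

Yes, A and B are disjoint


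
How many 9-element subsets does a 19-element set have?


C(n,k) = n! / (k!(n-k)!)
C(19,9) = 19! / (9!10!)
= 92378

C(19,9) = 92378


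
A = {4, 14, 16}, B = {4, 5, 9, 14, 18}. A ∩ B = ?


A ∩ B = elements in both A and B
A = {4, 14, 16}
B = {4, 5, 9, 14, 18}
A ∩ B = {4, 14}

A ∩ B = {4, 14}


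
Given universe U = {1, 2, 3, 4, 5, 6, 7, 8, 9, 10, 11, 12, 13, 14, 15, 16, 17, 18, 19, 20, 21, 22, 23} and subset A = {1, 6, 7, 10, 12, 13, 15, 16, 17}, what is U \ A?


Aᶜ = U \ A = elements in U but not in A
U = {1, 2, 3, 4, 5, 6, 7, 8, 9, 10, 11, 12, 13, 14, 15, 16, 17, 18, 19, 20, 21, 22, 23}
A = {1, 6, 7, 10, 12, 13, 15, 16, 17}
Aᶜ = {2, 3, 4, 5, 8, 9, 11, 14, 18, 19, 20, 21, 22, 23}

Aᶜ = {2, 3, 4, 5, 8, 9, 11, 14, 18, 19, 20, 21, 22, 23}


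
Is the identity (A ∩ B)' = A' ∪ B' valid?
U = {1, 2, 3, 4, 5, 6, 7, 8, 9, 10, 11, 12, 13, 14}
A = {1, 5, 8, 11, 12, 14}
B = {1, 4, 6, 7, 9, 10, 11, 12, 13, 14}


LHS: A ∩ B = {1, 11, 12, 14}
(A ∩ B)' = U \ (A ∩ B) = {2, 3, 4, 5, 6, 7, 8, 9, 10, 13}
A' = {2, 3, 4, 6, 7, 9, 10, 13}, B' = {2, 3, 5, 8}
Claimed RHS: A' ∪ B' = {2, 3, 4, 5, 6, 7, 8, 9, 10, 13}
Identity is VALID: LHS = RHS = {2, 3, 4, 5, 6, 7, 8, 9, 10, 13} ✓

Identity is valid. (A ∩ B)' = A' ∪ B' = {2, 3, 4, 5, 6, 7, 8, 9, 10, 13}


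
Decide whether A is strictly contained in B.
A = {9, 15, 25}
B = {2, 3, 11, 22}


A ⊂ B requires: A ⊆ B AND A ≠ B.
A ⊆ B? No
A ⊄ B, so A is not a proper subset.

No, A is not a proper subset of B


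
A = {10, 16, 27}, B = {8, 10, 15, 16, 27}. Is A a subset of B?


A ⊆ B means every element of A is in B.
All elements of A are in B.
So A ⊆ B.

Yes, A ⊆ B


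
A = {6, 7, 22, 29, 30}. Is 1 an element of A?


A = {6, 7, 22, 29, 30}
Checking if 1 is in A
1 is not in A → False

1 ∉ A


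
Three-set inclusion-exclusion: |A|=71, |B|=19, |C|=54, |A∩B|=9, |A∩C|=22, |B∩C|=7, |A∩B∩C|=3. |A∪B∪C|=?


|A∪B∪C| = |A|+|B|+|C| - |A∩B|-|A∩C|-|B∩C| + |A∩B∩C|
= 71+19+54 - 9-22-7 + 3
= 144 - 38 + 3
= 109

|A ∪ B ∪ C| = 109


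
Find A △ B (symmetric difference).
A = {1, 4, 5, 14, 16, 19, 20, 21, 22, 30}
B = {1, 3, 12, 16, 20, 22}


A △ B = (A \ B) ∪ (B \ A) = elements in exactly one of A or B
A \ B = {4, 5, 14, 19, 21, 30}
B \ A = {3, 12}
A △ B = {3, 4, 5, 12, 14, 19, 21, 30}

A △ B = {3, 4, 5, 12, 14, 19, 21, 30}


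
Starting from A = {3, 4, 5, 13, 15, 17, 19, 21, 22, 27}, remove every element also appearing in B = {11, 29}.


A \ B = elements in A but not in B
A = {3, 4, 5, 13, 15, 17, 19, 21, 22, 27}
B = {11, 29}
Remove from A any elements in B
A \ B = {3, 4, 5, 13, 15, 17, 19, 21, 22, 27}

A \ B = {3, 4, 5, 13, 15, 17, 19, 21, 22, 27}


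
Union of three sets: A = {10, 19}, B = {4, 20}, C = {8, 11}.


A ∪ B = {4, 10, 19, 20}
(A ∪ B) ∪ C = {4, 8, 10, 11, 19, 20}

A ∪ B ∪ C = {4, 8, 10, 11, 19, 20}


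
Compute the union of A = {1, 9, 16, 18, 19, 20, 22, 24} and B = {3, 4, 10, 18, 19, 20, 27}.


A ∪ B = all elements in A or B (or both)
A = {1, 9, 16, 18, 19, 20, 22, 24}
B = {3, 4, 10, 18, 19, 20, 27}
A ∪ B = {1, 3, 4, 9, 10, 16, 18, 19, 20, 22, 24, 27}

A ∪ B = {1, 3, 4, 9, 10, 16, 18, 19, 20, 22, 24, 27}


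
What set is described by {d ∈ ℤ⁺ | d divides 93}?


Checking each candidate:
Condition: positive divisors of 93
Result = {1, 3, 31, 93}

{1, 3, 31, 93}


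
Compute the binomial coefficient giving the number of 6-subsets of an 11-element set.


C(n,k) = n! / (k!(n-k)!)
C(11,6) = 11! / (6!5!)
= 462

C(11,6) = 462


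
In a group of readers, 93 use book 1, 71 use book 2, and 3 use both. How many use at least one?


|A ∪ B| = |A| + |B| - |A ∩ B|
= 93 + 71 - 3
= 161

|A ∪ B| = 161


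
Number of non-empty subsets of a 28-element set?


Total subsets = 2^n = 2^28 = 268435456
Non-empty subsets exclude the empty set: 2^n - 1
= 268435456 - 1
= 268435455

Number of non-empty subsets = 268435455


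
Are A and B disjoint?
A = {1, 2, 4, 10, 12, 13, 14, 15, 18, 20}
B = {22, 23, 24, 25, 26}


Disjoint means A ∩ B = ∅.
A ∩ B = ∅
A ∩ B = ∅, so A and B are disjoint.

Yes, A and B are disjoint


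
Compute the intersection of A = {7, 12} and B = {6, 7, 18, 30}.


A ∩ B = elements in both A and B
A = {7, 12}
B = {6, 7, 18, 30}
A ∩ B = {7}

A ∩ B = {7}


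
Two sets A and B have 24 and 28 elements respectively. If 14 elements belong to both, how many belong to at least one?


|A ∪ B| = |A| + |B| - |A ∩ B|
= 24 + 28 - 14
= 38

|A ∪ B| = 38


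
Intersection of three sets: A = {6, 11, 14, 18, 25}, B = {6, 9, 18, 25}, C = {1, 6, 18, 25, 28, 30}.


A ∩ B = {6, 18, 25}
(A ∩ B) ∩ C = {6, 18, 25}

A ∩ B ∩ C = {6, 18, 25}


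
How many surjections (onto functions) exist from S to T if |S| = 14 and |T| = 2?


n = |S| = 14, k = |T| = 2. Surjections via inclusion-exclusion:
S(n,k) = Σ(-1)^i × C(k,i) × (k-i)^n, i=0 to k
i=0: (-1)^0×C(2,0)×2^14 = 16384
i=1: (-1)^1×C(2,1)×1^14 = -2
i=2: (-1)^2×C(2,2)×0^14 = 0
Total = 16382

Number of surjections = 16382


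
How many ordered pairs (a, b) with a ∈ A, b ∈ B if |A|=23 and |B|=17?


|A × B| = |A| × |B|
= 23 × 17
= 391

|A × B| = 391


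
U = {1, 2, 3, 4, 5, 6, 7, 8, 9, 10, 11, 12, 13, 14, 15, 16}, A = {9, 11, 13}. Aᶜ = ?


Aᶜ = U \ A = elements in U but not in A
U = {1, 2, 3, 4, 5, 6, 7, 8, 9, 10, 11, 12, 13, 14, 15, 16}
A = {9, 11, 13}
Aᶜ = {1, 2, 3, 4, 5, 6, 7, 8, 10, 12, 14, 15, 16}

Aᶜ = {1, 2, 3, 4, 5, 6, 7, 8, 10, 12, 14, 15, 16}


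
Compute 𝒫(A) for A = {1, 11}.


|A| = 2, so |P(A)| = 2^2 = 4
Enumerate subsets by cardinality (0 to 2):
∅, {1}, {11}, {1, 11}

P(A) has 4 subsets: ∅, {1}, {11}, {1, 11}


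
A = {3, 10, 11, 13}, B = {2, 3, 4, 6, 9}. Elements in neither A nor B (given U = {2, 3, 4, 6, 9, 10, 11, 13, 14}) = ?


A = {3, 10, 11, 13}
B = {2, 3, 4, 6, 9}
Region: in neither A nor B (given U = {2, 3, 4, 6, 9, 10, 11, 13, 14})
Elements: {14}

Elements in neither A nor B (given U = {2, 3, 4, 6, 9, 10, 11, 13, 14}): {14}


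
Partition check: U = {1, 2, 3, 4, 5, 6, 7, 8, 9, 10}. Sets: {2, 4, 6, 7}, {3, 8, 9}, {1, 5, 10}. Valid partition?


A partition requires: (1) non-empty parts, (2) pairwise disjoint, (3) union = U
Parts: {2, 4, 6, 7}, {3, 8, 9}, {1, 5, 10}
Union of parts: {1, 2, 3, 4, 5, 6, 7, 8, 9, 10}
U = {1, 2, 3, 4, 5, 6, 7, 8, 9, 10}
All non-empty? True
Pairwise disjoint? True
Covers U? True

Yes, valid partition


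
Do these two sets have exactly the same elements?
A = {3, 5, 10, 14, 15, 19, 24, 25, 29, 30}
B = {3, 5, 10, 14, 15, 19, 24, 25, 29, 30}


Two sets are equal iff they have exactly the same elements.
A = {3, 5, 10, 14, 15, 19, 24, 25, 29, 30}
B = {3, 5, 10, 14, 15, 19, 24, 25, 29, 30}
Same elements → A = B

Yes, A = B


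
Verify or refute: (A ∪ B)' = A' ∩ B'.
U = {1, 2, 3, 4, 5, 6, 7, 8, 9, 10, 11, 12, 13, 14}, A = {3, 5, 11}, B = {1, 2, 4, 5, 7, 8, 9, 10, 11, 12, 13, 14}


LHS: A ∪ B = {1, 2, 3, 4, 5, 7, 8, 9, 10, 11, 12, 13, 14}
(A ∪ B)' = U \ (A ∪ B) = {6}
A' = {1, 2, 4, 6, 7, 8, 9, 10, 12, 13, 14}, B' = {3, 6}
Claimed RHS: A' ∩ B' = {6}
Identity is VALID: LHS = RHS = {6} ✓

Identity is valid. (A ∪ B)' = A' ∩ B' = {6}


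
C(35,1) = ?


C(n,k) = n! / (k!(n-k)!)
C(35,1) = 35! / (1!34!)
= 35

C(35,1) = 35


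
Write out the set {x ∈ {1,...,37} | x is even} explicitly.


Checking each candidate:
Condition: even numbers in {1,...,37}
Result = {2, 4, 6, 8, 10, 12, 14, 16, 18, 20, 22, 24, 26, 28, 30, 32, 34, 36}

{2, 4, 6, 8, 10, 12, 14, 16, 18, 20, 22, 24, 26, 28, 30, 32, 34, 36}


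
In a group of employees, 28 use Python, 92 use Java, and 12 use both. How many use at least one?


|A ∪ B| = |A| + |B| - |A ∩ B|
= 28 + 92 - 12
= 108

|A ∪ B| = 108


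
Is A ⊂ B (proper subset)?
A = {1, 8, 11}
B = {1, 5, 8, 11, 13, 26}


A ⊂ B requires: A ⊆ B AND A ≠ B.
A ⊆ B? Yes
A = B? No
A ⊂ B: Yes (A is a proper subset of B)

Yes, A ⊂ B


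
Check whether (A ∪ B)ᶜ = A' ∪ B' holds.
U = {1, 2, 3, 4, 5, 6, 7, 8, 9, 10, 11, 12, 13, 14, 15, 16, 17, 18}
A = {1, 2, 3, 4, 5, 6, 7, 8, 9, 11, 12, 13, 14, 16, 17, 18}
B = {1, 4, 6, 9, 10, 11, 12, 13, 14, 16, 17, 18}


LHS: A ∪ B = {1, 2, 3, 4, 5, 6, 7, 8, 9, 10, 11, 12, 13, 14, 16, 17, 18}
(A ∪ B)' = U \ (A ∪ B) = {15}
A' = {10, 15}, B' = {2, 3, 5, 7, 8, 15}
Claimed RHS: A' ∪ B' = {2, 3, 5, 7, 8, 10, 15}
Identity is INVALID: LHS = {15} but the RHS claimed here equals {2, 3, 5, 7, 8, 10, 15}. The correct form is (A ∪ B)' = A' ∩ B'.

Identity is invalid: (A ∪ B)' = {15} but A' ∪ B' = {2, 3, 5, 7, 8, 10, 15}. The correct De Morgan law is (A ∪ B)' = A' ∩ B'.


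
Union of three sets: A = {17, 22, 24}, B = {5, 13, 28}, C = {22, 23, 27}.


A ∪ B = {5, 13, 17, 22, 24, 28}
(A ∪ B) ∪ C = {5, 13, 17, 22, 23, 24, 27, 28}

A ∪ B ∪ C = {5, 13, 17, 22, 23, 24, 27, 28}


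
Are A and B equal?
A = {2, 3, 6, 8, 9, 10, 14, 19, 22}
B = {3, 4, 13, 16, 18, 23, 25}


Two sets are equal iff they have exactly the same elements.
A = {2, 3, 6, 8, 9, 10, 14, 19, 22}
B = {3, 4, 13, 16, 18, 23, 25}
Differences: {2, 4, 6, 8, 9, 10, 13, 14, 16, 18, 19, 22, 23, 25}
A ≠ B

No, A ≠ B


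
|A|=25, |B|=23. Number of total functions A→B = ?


Each of |A| = 25 inputs maps to any of |B| = 23 outputs.
# functions = |B|^|A| = 23^25
= 11045767571919545466173812409689943

Number of functions = 11045767571919545466173812409689943


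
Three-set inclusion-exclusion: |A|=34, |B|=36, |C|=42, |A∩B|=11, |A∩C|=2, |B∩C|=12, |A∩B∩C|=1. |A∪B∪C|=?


|A∪B∪C| = |A|+|B|+|C| - |A∩B|-|A∩C|-|B∩C| + |A∩B∩C|
= 34+36+42 - 11-2-12 + 1
= 112 - 25 + 1
= 88

|A ∪ B ∪ C| = 88


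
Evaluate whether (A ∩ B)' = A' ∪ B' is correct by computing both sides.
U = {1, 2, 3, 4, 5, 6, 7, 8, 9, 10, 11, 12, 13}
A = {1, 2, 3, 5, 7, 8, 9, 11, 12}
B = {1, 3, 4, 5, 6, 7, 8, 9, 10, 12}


LHS: A ∩ B = {1, 3, 5, 7, 8, 9, 12}
(A ∩ B)' = U \ (A ∩ B) = {2, 4, 6, 10, 11, 13}
A' = {4, 6, 10, 13}, B' = {2, 11, 13}
Claimed RHS: A' ∪ B' = {2, 4, 6, 10, 11, 13}
Identity is VALID: LHS = RHS = {2, 4, 6, 10, 11, 13} ✓

Identity is valid. (A ∩ B)' = A' ∪ B' = {2, 4, 6, 10, 11, 13}


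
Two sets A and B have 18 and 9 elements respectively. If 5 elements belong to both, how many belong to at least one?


|A ∪ B| = |A| + |B| - |A ∩ B|
= 18 + 9 - 5
= 22

|A ∪ B| = 22


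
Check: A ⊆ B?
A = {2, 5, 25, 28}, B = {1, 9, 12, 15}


A ⊆ B means every element of A is in B.
Elements in A not in B: {2, 5, 25, 28}
So A ⊄ B.

No, A ⊄ B


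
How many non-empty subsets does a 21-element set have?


Total subsets = 2^n = 2^21 = 2097152
Non-empty subsets exclude the empty set: 2^n - 1
= 2097152 - 1
= 2097151

Number of non-empty subsets = 2097151


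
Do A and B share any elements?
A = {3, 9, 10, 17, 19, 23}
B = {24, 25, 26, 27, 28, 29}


Disjoint means A ∩ B = ∅.
A ∩ B = ∅
A ∩ B = ∅, so A and B are disjoint.

No — A and B share no elements (A ∩ B = ∅), so they are disjoint


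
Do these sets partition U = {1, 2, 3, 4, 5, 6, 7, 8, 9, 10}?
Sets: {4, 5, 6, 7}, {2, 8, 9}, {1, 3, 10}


A partition requires: (1) non-empty parts, (2) pairwise disjoint, (3) union = U
Parts: {4, 5, 6, 7}, {2, 8, 9}, {1, 3, 10}
Union of parts: {1, 2, 3, 4, 5, 6, 7, 8, 9, 10}
U = {1, 2, 3, 4, 5, 6, 7, 8, 9, 10}
All non-empty? True
Pairwise disjoint? True
Covers U? True

Yes, valid partition


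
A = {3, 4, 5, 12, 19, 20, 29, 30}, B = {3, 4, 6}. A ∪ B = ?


A ∪ B = all elements in A or B (or both)
A = {3, 4, 5, 12, 19, 20, 29, 30}
B = {3, 4, 6}
A ∪ B = {3, 4, 5, 6, 12, 19, 20, 29, 30}

A ∪ B = {3, 4, 5, 6, 12, 19, 20, 29, 30}


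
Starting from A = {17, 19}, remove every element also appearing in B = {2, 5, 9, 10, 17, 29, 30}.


A \ B = elements in A but not in B
A = {17, 19}
B = {2, 5, 9, 10, 17, 29, 30}
Remove from A any elements in B
A \ B = {19}

A \ B = {19}


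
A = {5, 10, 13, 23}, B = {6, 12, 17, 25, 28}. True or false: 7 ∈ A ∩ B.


A = {5, 10, 13, 23}, B = {6, 12, 17, 25, 28}
A ∩ B = elements in both A and B
A ∩ B = ∅
Checking if 7 ∈ A ∩ B
7 is not in A ∩ B → False

7 ∉ A ∩ B


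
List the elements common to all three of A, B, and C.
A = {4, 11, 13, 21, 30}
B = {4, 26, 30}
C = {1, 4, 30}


A ∩ B = {4, 30}
(A ∩ B) ∩ C = {4, 30}

A ∩ B ∩ C = {4, 30}


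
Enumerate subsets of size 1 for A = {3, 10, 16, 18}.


|A| = 4, so A has C(4,1) = 4 subsets of size 1.
Enumerate by choosing 1 elements from A at a time:
{3}, {10}, {16}, {18}

1-element subsets (4 total): {3}, {10}, {16}, {18}


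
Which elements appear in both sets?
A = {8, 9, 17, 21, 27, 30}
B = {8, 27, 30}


A ∩ B = elements in both A and B
A = {8, 9, 17, 21, 27, 30}
B = {8, 27, 30}
A ∩ B = {8, 27, 30}

A ∩ B = {8, 27, 30}


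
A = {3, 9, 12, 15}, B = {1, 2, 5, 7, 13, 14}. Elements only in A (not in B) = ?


A = {3, 9, 12, 15}
B = {1, 2, 5, 7, 13, 14}
Region: only in A (not in B)
Elements: {3, 9, 12, 15}

Elements only in A (not in B): {3, 9, 12, 15}


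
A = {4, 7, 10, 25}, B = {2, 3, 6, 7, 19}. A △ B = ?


A △ B = (A \ B) ∪ (B \ A) = elements in exactly one of A or B
A \ B = {4, 10, 25}
B \ A = {2, 3, 6, 19}
A △ B = {2, 3, 4, 6, 10, 19, 25}

A △ B = {2, 3, 4, 6, 10, 19, 25}


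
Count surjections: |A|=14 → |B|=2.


n = |A| = 14, k = |B| = 2. Surjections via inclusion-exclusion:
S(n,k) = Σ(-1)^i × C(k,i) × (k-i)^n, i=0 to k
i=0: (-1)^0×C(2,0)×2^14 = 16384
i=1: (-1)^1×C(2,1)×1^14 = -2
i=2: (-1)^2×C(2,2)×0^14 = 0
Total = 16382

Number of surjections = 16382


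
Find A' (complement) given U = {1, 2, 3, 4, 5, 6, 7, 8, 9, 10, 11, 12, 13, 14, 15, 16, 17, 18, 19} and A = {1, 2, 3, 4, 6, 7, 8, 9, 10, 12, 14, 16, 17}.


Aᶜ = U \ A = elements in U but not in A
U = {1, 2, 3, 4, 5, 6, 7, 8, 9, 10, 11, 12, 13, 14, 15, 16, 17, 18, 19}
A = {1, 2, 3, 4, 6, 7, 8, 9, 10, 12, 14, 16, 17}
Aᶜ = {5, 11, 13, 15, 18, 19}

Aᶜ = {5, 11, 13, 15, 18, 19}


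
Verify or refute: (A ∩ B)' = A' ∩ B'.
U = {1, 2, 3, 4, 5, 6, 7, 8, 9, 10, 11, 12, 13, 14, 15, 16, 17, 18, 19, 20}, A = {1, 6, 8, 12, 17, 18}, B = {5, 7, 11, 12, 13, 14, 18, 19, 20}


LHS: A ∩ B = {12, 18}
(A ∩ B)' = U \ (A ∩ B) = {1, 2, 3, 4, 5, 6, 7, 8, 9, 10, 11, 13, 14, 15, 16, 17, 19, 20}
A' = {2, 3, 4, 5, 7, 9, 10, 11, 13, 14, 15, 16, 19, 20}, B' = {1, 2, 3, 4, 6, 8, 9, 10, 15, 16, 17}
Claimed RHS: A' ∩ B' = {2, 3, 4, 9, 10, 15, 16}
Identity is INVALID: LHS = {1, 2, 3, 4, 5, 6, 7, 8, 9, 10, 11, 13, 14, 15, 16, 17, 19, 20} but the RHS claimed here equals {2, 3, 4, 9, 10, 15, 16}. The correct form is (A ∩ B)' = A' ∪ B'.

Identity is invalid: (A ∩ B)' = {1, 2, 3, 4, 5, 6, 7, 8, 9, 10, 11, 13, 14, 15, 16, 17, 19, 20} but A' ∩ B' = {2, 3, 4, 9, 10, 15, 16}. The correct De Morgan law is (A ∩ B)' = A' ∪ B'.


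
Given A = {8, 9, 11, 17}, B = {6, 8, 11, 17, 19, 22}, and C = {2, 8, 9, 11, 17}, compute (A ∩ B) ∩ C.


A ∩ B = {8, 11, 17}
(A ∩ B) ∩ C = {8, 11, 17}

A ∩ B ∩ C = {8, 11, 17}


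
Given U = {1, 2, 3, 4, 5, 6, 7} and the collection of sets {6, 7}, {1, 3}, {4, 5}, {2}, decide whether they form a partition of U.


A partition requires: (1) non-empty parts, (2) pairwise disjoint, (3) union = U
Parts: {6, 7}, {1, 3}, {4, 5}, {2}
Union of parts: {1, 2, 3, 4, 5, 6, 7}
U = {1, 2, 3, 4, 5, 6, 7}
All non-empty? True
Pairwise disjoint? True
Covers U? True

Yes, valid partition


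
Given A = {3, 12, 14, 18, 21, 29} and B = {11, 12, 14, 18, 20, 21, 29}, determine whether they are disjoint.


Disjoint means A ∩ B = ∅.
A ∩ B = {12, 14, 18, 21, 29}
A ∩ B ≠ ∅, so A and B are NOT disjoint.

No, A and B are not disjoint (A ∩ B = {12, 14, 18, 21, 29})


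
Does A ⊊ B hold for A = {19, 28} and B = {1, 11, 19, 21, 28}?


A ⊂ B requires: A ⊆ B AND A ≠ B.
A ⊆ B? Yes
A = B? No
A ⊂ B: Yes (A is a proper subset of B)

Yes, A ⊂ B


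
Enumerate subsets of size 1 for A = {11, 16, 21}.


|A| = 3, so A has C(3,1) = 3 subsets of size 1.
Enumerate by choosing 1 elements from A at a time:
{11}, {16}, {21}

1-element subsets (3 total): {11}, {16}, {21}


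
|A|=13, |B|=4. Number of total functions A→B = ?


Each of |A| = 13 inputs maps to any of |B| = 4 outputs.
# functions = |B|^|A| = 4^13
= 67108864

Number of functions = 67108864


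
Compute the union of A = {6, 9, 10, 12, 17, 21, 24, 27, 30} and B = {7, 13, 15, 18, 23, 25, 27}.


A ∪ B = all elements in A or B (or both)
A = {6, 9, 10, 12, 17, 21, 24, 27, 30}
B = {7, 13, 15, 18, 23, 25, 27}
A ∪ B = {6, 7, 9, 10, 12, 13, 15, 17, 18, 21, 23, 24, 25, 27, 30}

A ∪ B = {6, 7, 9, 10, 12, 13, 15, 17, 18, 21, 23, 24, 25, 27, 30}


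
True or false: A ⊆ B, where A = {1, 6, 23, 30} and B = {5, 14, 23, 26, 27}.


A ⊆ B means every element of A is in B.
Elements in A not in B: {1, 6, 30}
So A ⊄ B.

No, A ⊄ B


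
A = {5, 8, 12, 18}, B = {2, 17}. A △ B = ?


A △ B = (A \ B) ∪ (B \ A) = elements in exactly one of A or B
A \ B = {5, 8, 12, 18}
B \ A = {2, 17}
A △ B = {2, 5, 8, 12, 17, 18}

A △ B = {2, 5, 8, 12, 17, 18}


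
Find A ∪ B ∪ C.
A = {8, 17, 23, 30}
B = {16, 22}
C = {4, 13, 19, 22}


A ∪ B = {8, 16, 17, 22, 23, 30}
(A ∪ B) ∪ C = {4, 8, 13, 16, 17, 19, 22, 23, 30}

A ∪ B ∪ C = {4, 8, 13, 16, 17, 19, 22, 23, 30}


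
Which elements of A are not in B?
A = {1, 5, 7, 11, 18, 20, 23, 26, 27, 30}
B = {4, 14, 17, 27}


A \ B = elements in A but not in B
A = {1, 5, 7, 11, 18, 20, 23, 26, 27, 30}
B = {4, 14, 17, 27}
Remove from A any elements in B
A \ B = {1, 5, 7, 11, 18, 20, 23, 26, 30}

A \ B = {1, 5, 7, 11, 18, 20, 23, 26, 30}


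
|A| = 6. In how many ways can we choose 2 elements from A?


C(n,k) = n! / (k!(n-k)!)
C(6,2) = 6! / (2!4!)
= 15

C(6,2) = 15


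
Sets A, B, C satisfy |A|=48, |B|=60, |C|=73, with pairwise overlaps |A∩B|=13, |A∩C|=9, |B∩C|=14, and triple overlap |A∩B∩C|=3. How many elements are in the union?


|A∪B∪C| = |A|+|B|+|C| - |A∩B|-|A∩C|-|B∩C| + |A∩B∩C|
= 48+60+73 - 13-9-14 + 3
= 181 - 36 + 3
= 148

|A ∪ B ∪ C| = 148


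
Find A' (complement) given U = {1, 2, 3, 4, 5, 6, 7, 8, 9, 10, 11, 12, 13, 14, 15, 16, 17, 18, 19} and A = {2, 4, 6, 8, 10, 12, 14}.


Aᶜ = U \ A = elements in U but not in A
U = {1, 2, 3, 4, 5, 6, 7, 8, 9, 10, 11, 12, 13, 14, 15, 16, 17, 18, 19}
A = {2, 4, 6, 8, 10, 12, 14}
Aᶜ = {1, 3, 5, 7, 9, 11, 13, 15, 16, 17, 18, 19}

Aᶜ = {1, 3, 5, 7, 9, 11, 13, 15, 16, 17, 18, 19}


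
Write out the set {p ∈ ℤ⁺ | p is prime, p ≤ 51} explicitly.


Checking each candidate:
Condition: primes ≤ 51
Result = {2, 3, 5, 7, 11, 13, 17, 19, 23, 29, 31, 37, 41, 43, 47}

{2, 3, 5, 7, 11, 13, 17, 19, 23, 29, 31, 37, 41, 43, 47}


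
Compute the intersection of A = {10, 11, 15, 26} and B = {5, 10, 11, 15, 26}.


A ∩ B = elements in both A and B
A = {10, 11, 15, 26}
B = {5, 10, 11, 15, 26}
A ∩ B = {10, 11, 15, 26}

A ∩ B = {10, 11, 15, 26}


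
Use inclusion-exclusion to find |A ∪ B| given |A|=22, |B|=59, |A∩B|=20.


|A ∪ B| = |A| + |B| - |A ∩ B|
= 22 + 59 - 20
= 61

|A ∪ B| = 61


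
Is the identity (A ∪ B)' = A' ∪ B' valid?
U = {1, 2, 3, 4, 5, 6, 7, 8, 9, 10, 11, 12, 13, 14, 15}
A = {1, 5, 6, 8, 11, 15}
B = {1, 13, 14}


LHS: A ∪ B = {1, 5, 6, 8, 11, 13, 14, 15}
(A ∪ B)' = U \ (A ∪ B) = {2, 3, 4, 7, 9, 10, 12}
A' = {2, 3, 4, 7, 9, 10, 12, 13, 14}, B' = {2, 3, 4, 5, 6, 7, 8, 9, 10, 11, 12, 15}
Claimed RHS: A' ∪ B' = {2, 3, 4, 5, 6, 7, 8, 9, 10, 11, 12, 13, 14, 15}
Identity is INVALID: LHS = {2, 3, 4, 7, 9, 10, 12} but the RHS claimed here equals {2, 3, 4, 5, 6, 7, 8, 9, 10, 11, 12, 13, 14, 15}. The correct form is (A ∪ B)' = A' ∩ B'.

Identity is invalid: (A ∪ B)' = {2, 3, 4, 7, 9, 10, 12} but A' ∪ B' = {2, 3, 4, 5, 6, 7, 8, 9, 10, 11, 12, 13, 14, 15}. The correct De Morgan law is (A ∪ B)' = A' ∩ B'.


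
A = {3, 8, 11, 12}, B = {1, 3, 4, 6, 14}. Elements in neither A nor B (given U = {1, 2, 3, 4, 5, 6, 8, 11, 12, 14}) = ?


A = {3, 8, 11, 12}
B = {1, 3, 4, 6, 14}
Region: in neither A nor B (given U = {1, 2, 3, 4, 5, 6, 8, 11, 12, 14})
Elements: {2, 5}

Elements in neither A nor B (given U = {1, 2, 3, 4, 5, 6, 8, 11, 12, 14}): {2, 5}


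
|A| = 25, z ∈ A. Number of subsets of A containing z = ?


Subsets of A containing z correspond to subsets of A \ {z}, which has 24 elements.
Count = 2^(n-1) = 2^24
= 16777216

Number of subsets containing z = 16777216


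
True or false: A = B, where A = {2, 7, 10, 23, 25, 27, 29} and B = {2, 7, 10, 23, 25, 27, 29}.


Two sets are equal iff they have exactly the same elements.
A = {2, 7, 10, 23, 25, 27, 29}
B = {2, 7, 10, 23, 25, 27, 29}
Same elements → A = B

Yes, A = B


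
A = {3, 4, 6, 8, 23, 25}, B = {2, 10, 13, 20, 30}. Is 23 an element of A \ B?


A = {3, 4, 6, 8, 23, 25}, B = {2, 10, 13, 20, 30}
A \ B = elements in A but not in B
A \ B = {3, 4, 6, 8, 23, 25}
Checking if 23 ∈ A \ B
23 is in A \ B → True

23 ∈ A \ B


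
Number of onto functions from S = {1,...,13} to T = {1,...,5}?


n = |S| = 13, k = |T| = 5. Surjections via inclusion-exclusion:
S(n,k) = Σ(-1)^i × C(k,i) × (k-i)^n, i=0 to k
i=0: (-1)^0×C(5,0)×5^13 = 1220703125
i=1: (-1)^1×C(5,1)×4^13 = -335544320
i=2: (-1)^2×C(5,2)×3^13 = 15943230
i=3: (-1)^3×C(5,3)×2^13 = -81920
i=4: (-1)^4×C(5,4)×1^13 = 5
i=5: (-1)^5×C(5,5)×0^13 = 0
Total = 901020120

Number of surjections = 901020120


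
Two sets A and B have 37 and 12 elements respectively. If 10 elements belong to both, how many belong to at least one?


|A ∪ B| = |A| + |B| - |A ∩ B|
= 37 + 12 - 10
= 39

|A ∪ B| = 39


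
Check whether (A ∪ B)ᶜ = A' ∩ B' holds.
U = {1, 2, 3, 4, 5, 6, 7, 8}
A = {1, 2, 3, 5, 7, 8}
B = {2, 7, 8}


LHS: A ∪ B = {1, 2, 3, 5, 7, 8}
(A ∪ B)' = U \ (A ∪ B) = {4, 6}
A' = {4, 6}, B' = {1, 3, 4, 5, 6}
Claimed RHS: A' ∩ B' = {4, 6}
Identity is VALID: LHS = RHS = {4, 6} ✓

Identity is valid. (A ∪ B)' = A' ∩ B' = {4, 6}


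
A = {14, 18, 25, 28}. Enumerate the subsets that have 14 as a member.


A subset of A contains 14 iff the remaining 3 elements form any subset of A \ {14}.
Count: 2^(n-1) = 2^3 = 8
Subsets containing 14: {14}, {14, 18}, {14, 25}, {14, 28}, {14, 18, 25}, {14, 18, 28}, {14, 25, 28}, {14, 18, 25, 28}

Subsets containing 14 (8 total): {14}, {14, 18}, {14, 25}, {14, 28}, {14, 18, 25}, {14, 18, 28}, {14, 25, 28}, {14, 18, 25, 28}


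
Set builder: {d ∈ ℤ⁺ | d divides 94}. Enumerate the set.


Checking each candidate:
Condition: positive divisors of 94
Result = {1, 2, 47, 94}

{1, 2, 47, 94}


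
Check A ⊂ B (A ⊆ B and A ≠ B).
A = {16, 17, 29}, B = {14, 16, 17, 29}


A ⊂ B requires: A ⊆ B AND A ≠ B.
A ⊆ B? Yes
A = B? No
A ⊂ B: Yes (A is a proper subset of B)

Yes, A ⊂ B


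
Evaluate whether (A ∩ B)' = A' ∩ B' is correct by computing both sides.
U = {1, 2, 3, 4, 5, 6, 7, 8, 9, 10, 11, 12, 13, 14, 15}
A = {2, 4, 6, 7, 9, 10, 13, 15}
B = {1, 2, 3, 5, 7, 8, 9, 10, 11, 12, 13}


LHS: A ∩ B = {2, 7, 9, 10, 13}
(A ∩ B)' = U \ (A ∩ B) = {1, 3, 4, 5, 6, 8, 11, 12, 14, 15}
A' = {1, 3, 5, 8, 11, 12, 14}, B' = {4, 6, 14, 15}
Claimed RHS: A' ∩ B' = {14}
Identity is INVALID: LHS = {1, 3, 4, 5, 6, 8, 11, 12, 14, 15} but the RHS claimed here equals {14}. The correct form is (A ∩ B)' = A' ∪ B'.

Identity is invalid: (A ∩ B)' = {1, 3, 4, 5, 6, 8, 11, 12, 14, 15} but A' ∩ B' = {14}. The correct De Morgan law is (A ∩ B)' = A' ∪ B'.


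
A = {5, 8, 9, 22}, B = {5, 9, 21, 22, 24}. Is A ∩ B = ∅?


Disjoint means A ∩ B = ∅.
A ∩ B = {5, 9, 22}
A ∩ B ≠ ∅, so A and B are NOT disjoint.

No, A and B are not disjoint (A ∩ B = {5, 9, 22})


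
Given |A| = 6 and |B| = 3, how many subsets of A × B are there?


A relation from A to B is any subset of A × B.
|A × B| = 6 × 3 = 18
# relations = 2^|A × B| = 2^18 = 262144

Number of relations = 262144


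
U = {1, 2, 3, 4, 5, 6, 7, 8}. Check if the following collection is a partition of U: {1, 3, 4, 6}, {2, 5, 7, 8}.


A partition requires: (1) non-empty parts, (2) pairwise disjoint, (3) union = U
Parts: {1, 3, 4, 6}, {2, 5, 7, 8}
Union of parts: {1, 2, 3, 4, 5, 6, 7, 8}
U = {1, 2, 3, 4, 5, 6, 7, 8}
All non-empty? True
Pairwise disjoint? True
Covers U? True

Yes, valid partition


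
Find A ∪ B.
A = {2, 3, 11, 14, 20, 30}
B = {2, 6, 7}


A ∪ B = all elements in A or B (or both)
A = {2, 3, 11, 14, 20, 30}
B = {2, 6, 7}
A ∪ B = {2, 3, 6, 7, 11, 14, 20, 30}

A ∪ B = {2, 3, 6, 7, 11, 14, 20, 30}


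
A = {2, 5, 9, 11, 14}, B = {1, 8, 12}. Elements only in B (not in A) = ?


A = {2, 5, 9, 11, 14}
B = {1, 8, 12}
Region: only in B (not in A)
Elements: {1, 8, 12}

Elements only in B (not in A): {1, 8, 12}


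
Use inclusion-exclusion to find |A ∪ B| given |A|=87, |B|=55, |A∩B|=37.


|A ∪ B| = |A| + |B| - |A ∩ B|
= 87 + 55 - 37
= 105

|A ∪ B| = 105


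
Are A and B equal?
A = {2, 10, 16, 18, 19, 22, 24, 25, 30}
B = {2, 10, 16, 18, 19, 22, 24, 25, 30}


Two sets are equal iff they have exactly the same elements.
A = {2, 10, 16, 18, 19, 22, 24, 25, 30}
B = {2, 10, 16, 18, 19, 22, 24, 25, 30}
Same elements → A = B

Yes, A = B


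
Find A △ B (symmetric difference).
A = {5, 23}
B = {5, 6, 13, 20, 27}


A △ B = (A \ B) ∪ (B \ A) = elements in exactly one of A or B
A \ B = {23}
B \ A = {6, 13, 20, 27}
A △ B = {6, 13, 20, 23, 27}

A △ B = {6, 13, 20, 23, 27}


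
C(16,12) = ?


C(n,k) = n! / (k!(n-k)!)
C(16,12) = 16! / (12!4!)
= 1820

C(16,12) = 1820


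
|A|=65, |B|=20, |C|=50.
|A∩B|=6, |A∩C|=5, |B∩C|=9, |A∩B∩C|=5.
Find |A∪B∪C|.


|A∪B∪C| = |A|+|B|+|C| - |A∩B|-|A∩C|-|B∩C| + |A∩B∩C|
= 65+20+50 - 6-5-9 + 5
= 135 - 20 + 5
= 120

|A ∪ B ∪ C| = 120


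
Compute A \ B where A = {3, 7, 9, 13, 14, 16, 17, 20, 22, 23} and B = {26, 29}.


A \ B = elements in A but not in B
A = {3, 7, 9, 13, 14, 16, 17, 20, 22, 23}
B = {26, 29}
Remove from A any elements in B
A \ B = {3, 7, 9, 13, 14, 16, 17, 20, 22, 23}

A \ B = {3, 7, 9, 13, 14, 16, 17, 20, 22, 23}
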